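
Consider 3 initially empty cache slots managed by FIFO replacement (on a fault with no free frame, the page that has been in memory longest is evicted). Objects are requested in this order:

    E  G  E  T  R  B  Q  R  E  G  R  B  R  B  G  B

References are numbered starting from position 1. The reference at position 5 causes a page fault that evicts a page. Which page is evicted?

E

pos 1: E -> miss, frames (E)
pos 2: G -> miss, frames (E G)
pos 3: E -> hit
pos 4: T -> miss, frames (E G T)
pos 5: R -> miss, evict E, frames (G T R)
At position 5, page E is evicted.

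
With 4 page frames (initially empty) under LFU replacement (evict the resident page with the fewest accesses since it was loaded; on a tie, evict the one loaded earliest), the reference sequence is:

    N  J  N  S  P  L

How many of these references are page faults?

5

N → miss, frames {N}
J → miss, frames {N,J}
N → hit
S → miss, frames {N,J,S}
P → miss, frames {N,J,S,P}
L → miss, evict J, frames {N,S,P,L}
Page faults: 5.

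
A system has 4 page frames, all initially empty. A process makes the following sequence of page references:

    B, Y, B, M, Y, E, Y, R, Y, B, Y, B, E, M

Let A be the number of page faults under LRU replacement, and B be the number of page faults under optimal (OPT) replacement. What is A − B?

1

Under LRU: F F . F . F . F . F . . . F → 7 faults.
Under OPT: F F . F . F . F . . . . . F → 6 faults.
A − B = 7 − 6 = 1.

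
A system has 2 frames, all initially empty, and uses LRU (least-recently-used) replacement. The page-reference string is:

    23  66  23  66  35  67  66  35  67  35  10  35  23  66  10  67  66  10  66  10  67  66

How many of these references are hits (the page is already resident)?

23 → miss, frames (23)
66 → miss, frames (23 66)
23 → hit
66 → hit
35 → miss, evict 23, frames (66 35)
67 → miss, evict 66, frames (35 67)
66 → miss, evict 35, frames (67 66)
35 → miss, evict 67, frames (66 35)
67 → miss, evict 66, frames (35 67)
35 → hit
10 → miss, evict 67, frames (35 10)
35 → hit
23 → miss, evict 10, frames (35 23)
66 → miss, evict 35, frames (23 66)
10 → miss, evict 23, frames (66 10)
67 → miss, evict 66, frames (10 67)
66 → miss, evict 10, frames (67 66)
10 → miss, evict 67, frames (66 10)
66 → hit
10 → hit
67 → miss, evict 66, frames (10 67)
66 → miss, evict 10, frames (67 66)
Hits: 6.

6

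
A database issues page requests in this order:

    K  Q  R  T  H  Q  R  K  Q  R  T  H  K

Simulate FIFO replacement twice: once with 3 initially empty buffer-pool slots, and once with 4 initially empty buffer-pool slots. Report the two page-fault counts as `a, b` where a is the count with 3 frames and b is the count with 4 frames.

10, 11

3 frames: F F F F F F F F . . F F . → 10 faults.
4 frames: F F F F F . . F F F F F F → 11 faults.
11 > 10: adding a frame increased faults — Belady's anomaly.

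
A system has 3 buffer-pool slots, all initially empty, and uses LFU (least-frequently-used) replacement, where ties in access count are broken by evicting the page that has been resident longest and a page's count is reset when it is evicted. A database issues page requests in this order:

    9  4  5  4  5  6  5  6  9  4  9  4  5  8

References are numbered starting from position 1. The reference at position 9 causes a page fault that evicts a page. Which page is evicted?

4

pos 1: 9 → fault, frames [9]
pos 2: 4 → fault, frames [9, 4]
pos 3: 5 → fault, frames [9, 4, 5]
pos 4: 4 → hit
pos 5: 5 → hit
pos 6: 6 → fault, evict 9, frames [4, 5, 6]
pos 7: 5 → hit
pos 8: 6 → hit
pos 9: 9 → fault, evict 4, frames [5, 6, 9]
At position 9, page 4 is evicted.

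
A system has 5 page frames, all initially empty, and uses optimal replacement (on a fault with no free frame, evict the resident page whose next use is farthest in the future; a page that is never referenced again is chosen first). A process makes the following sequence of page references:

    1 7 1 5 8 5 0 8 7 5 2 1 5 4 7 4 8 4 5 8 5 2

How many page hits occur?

1: miss, frames (1)
7: miss, frames (1 7)
1: hit
5: miss, frames (1 7 5)
8: miss, frames (1 7 5 8)
5: hit
0: miss, frames (1 7 5 8 0)
8: hit
7: hit
5: hit
2: miss, evict 0, frames (1 7 5 8 2)
1: hit
5: hit
4: miss, evict 1, frames (7 5 8 2 4)
7: hit
4: hit
8: hit
4: hit
5: hit
8: hit
5: hit
2: hit
Hits: 15.

15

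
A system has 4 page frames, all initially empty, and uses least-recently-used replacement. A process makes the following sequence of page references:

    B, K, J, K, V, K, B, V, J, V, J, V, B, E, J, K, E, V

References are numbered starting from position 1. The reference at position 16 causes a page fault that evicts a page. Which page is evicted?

V

pos 1: B -> miss, frames [B]
pos 2: K -> miss, frames [B, K]
pos 3: J -> miss, frames [B, K, J]
pos 4: K -> hit
pos 5: V -> miss, frames [B, J, K, V]
pos 6: K -> hit
pos 7: B -> hit
pos 8: V -> hit
pos 9: J -> hit
pos 10: V -> hit
pos 11: J -> hit
pos 12: V -> hit
pos 13: B -> hit
pos 14: E -> miss, evict K, frames [J, V, B, E]
pos 15: J -> hit
pos 16: K -> miss, evict V, frames [B, E, J, K]
At position 16, page V is evicted.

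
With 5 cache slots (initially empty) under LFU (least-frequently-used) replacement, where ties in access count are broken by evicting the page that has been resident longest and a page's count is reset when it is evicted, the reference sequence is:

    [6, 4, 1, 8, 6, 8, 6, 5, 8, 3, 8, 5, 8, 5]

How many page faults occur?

6 -> fault, frames (6)
4 -> fault, frames (6 4)
1 -> fault, frames (6 4 1)
8 -> fault, frames (6 4 1 8)
6 -> hit
8 -> hit
6 -> hit
5 -> fault, frames (6 4 1 8 5)
8 -> hit
3 -> fault, evict 4, frames (6 1 8 5 3)
8 -> hit
5 -> hit
8 -> hit
5 -> hit
Page faults: 6.

6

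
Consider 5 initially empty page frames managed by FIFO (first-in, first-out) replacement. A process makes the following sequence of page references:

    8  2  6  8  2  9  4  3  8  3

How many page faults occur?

7

8 → miss, frames (8)
2 → miss, frames (8 2)
6 → miss, frames (8 2 6)
8 → hit
2 → hit
9 → miss, frames (8 2 6 9)
4 → miss, frames (8 2 6 9 4)
3 → miss, evict 8, frames (2 6 9 4 3)
8 → miss, evict 2, frames (6 9 4 3 8)
3 → hit
Page faults: 7.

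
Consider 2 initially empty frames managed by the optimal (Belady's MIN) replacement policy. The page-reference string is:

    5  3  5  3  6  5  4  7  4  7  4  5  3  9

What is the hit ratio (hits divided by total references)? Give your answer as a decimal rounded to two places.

0.43

5: miss, frames [5]
3: miss, frames [5, 3]
5: hit
3: hit
6: miss, evict 3, frames [5, 6]
5: hit
4: miss, evict 6, frames [5, 4]
7: miss, evict 5, frames [4, 7]
4: hit
7: hit
4: hit
5: miss, evict 7, frames [4, 5]
3: miss, evict 5, frames [4, 3]
9: miss, evict 3, frames [4, 9]
Hits: 6 of 14 references → 6/14 = 0.4286.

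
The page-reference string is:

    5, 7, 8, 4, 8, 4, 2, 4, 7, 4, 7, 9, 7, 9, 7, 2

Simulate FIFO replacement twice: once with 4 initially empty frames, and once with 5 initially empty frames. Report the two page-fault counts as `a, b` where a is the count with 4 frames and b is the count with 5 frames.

7, 6

4 frames: F F F F . . F . . . . F F . . . → 7 faults.
5 frames: F F F F . . F . . . . F . . . . → 6 faults.
6 < 7: adding a frame reduced faults, as is typical.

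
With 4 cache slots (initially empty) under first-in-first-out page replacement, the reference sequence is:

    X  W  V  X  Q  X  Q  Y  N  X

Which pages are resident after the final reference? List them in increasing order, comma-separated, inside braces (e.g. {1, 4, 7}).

X: miss, frames (X)
W: miss, frames (X W)
V: miss, frames (X W V)
X: hit
Q: miss, frames (X W V Q)
X: hit
Q: hit
Y: miss, evict X, frames (W V Q Y)
N: miss, evict W, frames (V Q Y N)
X: miss, evict V, frames (Q Y N X)

{N, Q, X, Y}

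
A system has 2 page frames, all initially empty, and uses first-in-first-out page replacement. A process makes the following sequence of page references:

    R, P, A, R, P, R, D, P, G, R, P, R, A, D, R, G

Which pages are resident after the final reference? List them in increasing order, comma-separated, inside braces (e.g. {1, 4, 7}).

R: miss, frames (R)
P: miss, frames (R P)
A: miss, evict R, frames (P A)
R: miss, evict P, frames (A R)
P: miss, evict A, frames (R P)
R: hit
D: miss, evict R, frames (P D)
P: hit
G: miss, evict P, frames (D G)
R: miss, evict D, frames (G R)
P: miss, evict G, frames (R P)
R: hit
A: miss, evict R, frames (P A)
D: miss, evict P, frames (A D)
R: miss, evict A, frames (D R)
G: miss, evict D, frames (R G)

{G, R}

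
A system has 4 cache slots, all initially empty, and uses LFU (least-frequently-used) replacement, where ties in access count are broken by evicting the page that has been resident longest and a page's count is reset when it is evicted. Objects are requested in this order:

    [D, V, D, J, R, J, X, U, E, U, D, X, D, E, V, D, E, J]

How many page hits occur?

D → fault, frames (D)
V → fault, frames (D V)
D → hit
J → fault, frames (D V J)
R → fault, frames (D V J R)
J → hit
X → fault, evict V, frames (D J R X)
U → fault, evict R, frames (D J X U)
E → fault, evict X, frames (D J U E)
U → hit
D → hit
X → fault, evict E, frames (D J U X)
D → hit
E → fault, evict X, frames (D J U E)
V → fault, evict E, frames (D J U V)
D → hit
E → fault, evict V, frames (D J U E)
J → hit
Hits: 7.

7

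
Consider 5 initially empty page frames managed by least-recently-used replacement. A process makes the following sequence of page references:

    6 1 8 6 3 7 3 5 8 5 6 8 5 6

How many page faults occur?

6

6 → fault, frames (6)
1 → fault, frames (6 1)
8 → fault, frames (6 1 8)
6 → hit
3 → fault, frames (1 8 6 3)
7 → fault, frames (1 8 6 3 7)
3 → hit
5 → fault, evict 1, frames (8 6 7 3 5)
8 → hit
5 → hit
6 → hit
8 → hit
5 → hit
6 → hit
Page faults: 6.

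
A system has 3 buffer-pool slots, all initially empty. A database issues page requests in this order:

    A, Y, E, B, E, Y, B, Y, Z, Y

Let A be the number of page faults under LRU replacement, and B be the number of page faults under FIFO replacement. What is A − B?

-1

Under LRU: F F F F . . . . F . → 5 faults.
Under FIFO: F F F F . . . . F F → 6 faults.
A − B = 5 − 6 = -1.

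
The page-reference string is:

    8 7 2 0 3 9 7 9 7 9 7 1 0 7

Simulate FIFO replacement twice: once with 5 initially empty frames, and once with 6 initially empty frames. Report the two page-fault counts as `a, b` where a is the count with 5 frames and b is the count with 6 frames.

8, 7

5 frames: F F F F F F . . . . . F . F → 8 faults.
6 frames: F F F F F F . . . . . F . . → 7 faults.
7 < 8: adding a frame reduced faults, as is typical.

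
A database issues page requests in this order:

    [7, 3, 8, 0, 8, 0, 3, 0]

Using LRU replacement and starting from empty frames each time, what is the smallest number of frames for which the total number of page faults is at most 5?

f=1: 8 faults
f=2: 5 faults
f=3: 4 faults
f=4: 4 faults
Smallest f with faults ≤ 5 is 2.

2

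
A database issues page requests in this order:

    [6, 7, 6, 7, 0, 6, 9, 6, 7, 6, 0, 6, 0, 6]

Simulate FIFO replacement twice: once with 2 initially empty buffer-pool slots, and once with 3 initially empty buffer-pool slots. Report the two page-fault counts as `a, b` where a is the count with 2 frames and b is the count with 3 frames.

2 frames: F F . . F F F . F F F . . . → 8 faults.
3 frames: F F . . F . F F F . F . . . → 7 faults.
7 < 8: adding a frame reduced faults, as is typical.

8, 7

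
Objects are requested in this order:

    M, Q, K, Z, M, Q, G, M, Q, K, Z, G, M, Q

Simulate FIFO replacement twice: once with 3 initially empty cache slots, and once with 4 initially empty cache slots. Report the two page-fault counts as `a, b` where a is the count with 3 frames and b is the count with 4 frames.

3 frames: F F F F F F F . . F F . F F → 11 faults.
4 frames: F F F F . . F F F F F F F F → 12 faults.
12 > 11: adding a frame increased faults — Belady's anomaly.

11, 12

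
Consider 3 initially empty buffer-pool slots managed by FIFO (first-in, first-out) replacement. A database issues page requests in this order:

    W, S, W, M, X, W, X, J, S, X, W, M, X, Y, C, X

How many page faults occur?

13

W: miss, frames {W}
S: miss, frames {W,S}
W: hit
M: miss, frames {W,S,M}
X: miss, evict W, frames {S,M,X}
W: miss, evict S, frames {M,X,W}
X: hit
J: miss, evict M, frames {X,W,J}
S: miss, evict X, frames {W,J,S}
X: miss, evict W, frames {J,S,X}
W: miss, evict J, frames {S,X,W}
M: miss, evict S, frames {X,W,M}
X: hit
Y: miss, evict X, frames {W,M,Y}
C: miss, evict W, frames {M,Y,C}
X: miss, evict M, frames {Y,C,X}
Page faults: 13.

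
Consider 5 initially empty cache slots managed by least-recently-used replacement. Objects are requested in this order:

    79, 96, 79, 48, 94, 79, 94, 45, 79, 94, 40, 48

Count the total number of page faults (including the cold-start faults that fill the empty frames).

79 -> miss, frames {79}
96 -> miss, frames {79,96}
79 -> hit
48 -> miss, frames {96,79,48}
94 -> miss, frames {96,79,48,94}
79 -> hit
94 -> hit
45 -> miss, frames {96,48,79,94,45}
79 -> hit
94 -> hit
40 -> miss, evict 96, frames {48,45,79,94,40}
48 -> hit
Page faults: 6.

6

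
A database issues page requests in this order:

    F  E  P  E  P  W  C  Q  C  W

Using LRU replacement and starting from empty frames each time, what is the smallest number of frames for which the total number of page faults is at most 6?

3

f=1: 10 faults
f=2: 7 faults
f=3: 6 faults
f=4: 6 faults
f=5: 6 faults
f=6: 6 faults
Smallest f with faults ≤ 6 is 3.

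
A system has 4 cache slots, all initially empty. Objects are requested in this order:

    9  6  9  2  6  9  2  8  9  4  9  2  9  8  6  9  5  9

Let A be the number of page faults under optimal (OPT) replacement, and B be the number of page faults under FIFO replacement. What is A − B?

Under OPT: F F . F . . . F . F . . . . F . F . → 7 faults.
Under FIFO: F F . F . . . F . F F . . . F . F . → 8 faults.
A − B = 7 − 8 = -1.

-1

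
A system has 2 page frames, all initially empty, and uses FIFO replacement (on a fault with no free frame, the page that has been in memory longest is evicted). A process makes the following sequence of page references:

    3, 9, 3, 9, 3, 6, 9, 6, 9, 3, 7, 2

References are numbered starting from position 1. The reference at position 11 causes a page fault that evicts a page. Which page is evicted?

pos 1: 3 → fault, frames [3]
pos 2: 9 → fault, frames [3, 9]
pos 3: 3 → hit
pos 4: 9 → hit
pos 5: 3 → hit
pos 6: 6 → fault, evict 3, frames [9, 6]
pos 7: 9 → hit
pos 8: 6 → hit
pos 9: 9 → hit
pos 10: 3 → fault, evict 9, frames [6, 3]
pos 11: 7 → fault, evict 6, frames [3, 7]
At position 11, page 6 is evicted.

6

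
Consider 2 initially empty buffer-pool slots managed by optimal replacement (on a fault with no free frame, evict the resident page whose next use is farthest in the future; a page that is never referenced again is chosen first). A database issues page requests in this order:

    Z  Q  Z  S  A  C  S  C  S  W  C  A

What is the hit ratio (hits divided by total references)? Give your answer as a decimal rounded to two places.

Z: miss, frames [Z]
Q: miss, frames [Z, Q]
Z: hit
S: miss, evict Q, frames [Z, S]
A: miss, evict Z, frames [S, A]
C: miss, evict A, frames [S, C]
S: hit
C: hit
S: hit
W: miss, evict S, frames [C, W]
C: hit
A: miss, evict W, frames [C, A]
Hits: 5 of 12 references → 5/12 = 0.4167.

0.42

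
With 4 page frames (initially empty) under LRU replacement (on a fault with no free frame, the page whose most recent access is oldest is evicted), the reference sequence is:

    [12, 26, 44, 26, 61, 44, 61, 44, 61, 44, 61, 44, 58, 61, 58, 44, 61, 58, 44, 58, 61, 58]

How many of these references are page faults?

12 -> miss, frames {12}
26 -> miss, frames {12,26}
44 -> miss, frames {12,26,44}
26 -> hit
61 -> miss, frames {12,44,26,61}
44 -> hit
61 -> hit
44 -> hit
61 -> hit
44 -> hit
61 -> hit
44 -> hit
58 -> miss, evict 12, frames {26,61,44,58}
61 -> hit
58 -> hit
44 -> hit
61 -> hit
58 -> hit
44 -> hit
58 -> hit
61 -> hit
58 -> hit
Page faults: 5.

5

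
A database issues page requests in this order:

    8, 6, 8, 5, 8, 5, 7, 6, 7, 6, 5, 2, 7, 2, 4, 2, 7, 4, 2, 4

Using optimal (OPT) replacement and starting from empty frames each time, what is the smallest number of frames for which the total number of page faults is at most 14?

f=1: 20 faults
f=2: 10 faults
f=3: 6 faults
f=4: 6 faults
f=5: 6 faults
f=6: 6 faults
Smallest f with faults ≤ 14 is 2.

2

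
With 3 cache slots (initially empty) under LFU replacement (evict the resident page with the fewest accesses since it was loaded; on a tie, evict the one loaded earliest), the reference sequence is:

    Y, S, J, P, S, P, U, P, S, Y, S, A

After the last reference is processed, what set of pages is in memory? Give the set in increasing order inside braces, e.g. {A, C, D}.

Y → fault, frames {Y}
S → fault, frames {Y,S}
J → fault, frames {Y,S,J}
P → fault, evict Y, frames {S,J,P}
S → hit
P → hit
U → fault, evict J, frames {S,P,U}
P → hit
S → hit
Y → fault, evict U, frames {S,P,Y}
S → hit
A → fault, evict Y, frames {S,P,A}

{A, P, S}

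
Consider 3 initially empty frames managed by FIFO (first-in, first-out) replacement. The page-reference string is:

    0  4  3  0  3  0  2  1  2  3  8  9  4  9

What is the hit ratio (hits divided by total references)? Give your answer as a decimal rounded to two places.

0 → fault, frames (0)
4 → fault, frames (0 4)
3 → fault, frames (0 4 3)
0 → hit
3 → hit
0 → hit
2 → fault, evict 0, frames (4 3 2)
1 → fault, evict 4, frames (3 2 1)
2 → hit
3 → hit
8 → fault, evict 3, frames (2 1 8)
9 → fault, evict 2, frames (1 8 9)
4 → fault, evict 1, frames (8 9 4)
9 → hit
Hits: 6 of 14 references → 6/14 = 0.4286.

0.43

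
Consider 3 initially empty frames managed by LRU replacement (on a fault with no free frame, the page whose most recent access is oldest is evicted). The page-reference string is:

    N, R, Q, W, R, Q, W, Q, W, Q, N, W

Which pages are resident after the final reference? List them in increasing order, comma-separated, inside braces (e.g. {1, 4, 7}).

{N, Q, W}

N -> miss, frames [N]
R -> miss, frames [N, R]
Q -> miss, frames [N, R, Q]
W -> miss, evict N, frames [R, Q, W]
R -> hit
Q -> hit
W -> hit
Q -> hit
W -> hit
Q -> hit
N -> miss, evict R, frames [W, Q, N]
W -> hit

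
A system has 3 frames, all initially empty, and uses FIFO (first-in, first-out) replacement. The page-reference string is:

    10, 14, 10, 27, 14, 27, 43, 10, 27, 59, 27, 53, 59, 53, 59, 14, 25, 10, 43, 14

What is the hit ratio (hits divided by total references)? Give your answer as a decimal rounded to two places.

10 → fault, frames [10]
14 → fault, frames [10, 14]
10 → hit
27 → fault, frames [10, 14, 27]
14 → hit
27 → hit
43 → fault, evict 10, frames [14, 27, 43]
10 → fault, evict 14, frames [27, 43, 10]
27 → hit
59 → fault, evict 27, frames [43, 10, 59]
27 → fault, evict 43, frames [10, 59, 27]
53 → fault, evict 10, frames [59, 27, 53]
59 → hit
53 → hit
59 → hit
14 → fault, evict 59, frames [27, 53, 14]
25 → fault, evict 27, frames [53, 14, 25]
10 → fault, evict 53, frames [14, 25, 10]
43 → fault, evict 14, frames [25, 10, 43]
14 → fault, evict 25, frames [10, 43, 14]
Hits: 7 of 20 references → 7/20 = 0.3500.

0.35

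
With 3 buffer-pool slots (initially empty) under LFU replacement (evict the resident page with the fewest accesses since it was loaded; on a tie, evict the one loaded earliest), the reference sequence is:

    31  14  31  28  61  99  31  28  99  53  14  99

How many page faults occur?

31 → fault, frames {31}
14 → fault, frames {31,14}
31 → hit
28 → fault, frames {31,14,28}
61 → fault, evict 14, frames {31,28,61}
99 → fault, evict 28, frames {31,61,99}
31 → hit
28 → fault, evict 61, frames {31,99,28}
99 → hit
53 → fault, evict 28, frames {31,99,53}
14 → fault, evict 53, frames {31,99,14}
99 → hit
Page faults: 8.

8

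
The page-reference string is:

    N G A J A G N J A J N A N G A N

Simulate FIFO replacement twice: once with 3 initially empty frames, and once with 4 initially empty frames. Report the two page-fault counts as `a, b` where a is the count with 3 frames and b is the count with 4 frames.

7, 4

3 frames: F F F F . . F . . . . . . F F . → 7 faults.
4 frames: F F F F . . . . . . . . . . . . → 4 faults.
4 < 7: adding a frame reduced faults, as is typical.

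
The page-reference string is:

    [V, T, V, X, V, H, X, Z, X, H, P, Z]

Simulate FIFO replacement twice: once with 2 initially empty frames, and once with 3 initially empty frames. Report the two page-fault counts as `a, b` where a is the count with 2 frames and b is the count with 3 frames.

2 frames: F F . F F F F F . F F F → 10 faults.
3 frames: F F . F . F . F . . F . → 6 faults.
6 < 10: adding a frame reduced faults, as is typical.

10, 6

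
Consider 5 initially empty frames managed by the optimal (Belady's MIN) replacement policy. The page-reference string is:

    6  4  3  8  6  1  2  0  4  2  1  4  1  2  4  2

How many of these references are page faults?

7

6 → miss, frames (6)
4 → miss, frames (6 4)
3 → miss, frames (6 4 3)
8 → miss, frames (6 4 3 8)
6 → hit
1 → miss, frames (6 4 3 8 1)
2 → miss, evict 8, frames (6 4 3 1 2)
0 → miss, evict 3, frames (6 4 1 2 0)
4 → hit
2 → hit
1 → hit
4 → hit
1 → hit
2 → hit
4 → hit
2 → hit
Page faults: 7.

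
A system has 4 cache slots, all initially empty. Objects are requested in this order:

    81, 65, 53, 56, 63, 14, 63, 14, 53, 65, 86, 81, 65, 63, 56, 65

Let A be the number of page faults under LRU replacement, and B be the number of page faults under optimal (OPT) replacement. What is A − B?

2

Under LRU: F F F F F F . . . F F F . F F . → 11 faults.
Under OPT: F F F F F F . . . . F F . . F . → 9 faults.
A − B = 11 − 9 = 2.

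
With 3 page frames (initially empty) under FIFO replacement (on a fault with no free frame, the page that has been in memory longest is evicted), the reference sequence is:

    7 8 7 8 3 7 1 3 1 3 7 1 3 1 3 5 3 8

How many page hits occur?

7: miss, frames {7}
8: miss, frames {7,8}
7: hit
8: hit
3: miss, frames {7,8,3}
7: hit
1: miss, evict 7, frames {8,3,1}
3: hit
1: hit
3: hit
7: miss, evict 8, frames {3,1,7}
1: hit
3: hit
1: hit
3: hit
5: miss, evict 3, frames {1,7,5}
3: miss, evict 1, frames {7,5,3}
8: miss, evict 7, frames {5,3,8}
Hits: 10.

10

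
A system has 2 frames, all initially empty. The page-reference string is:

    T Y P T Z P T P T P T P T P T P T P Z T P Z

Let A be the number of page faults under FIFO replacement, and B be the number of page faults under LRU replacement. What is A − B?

Under FIFO: F F F F F F F . . . . . . . . . . . F . F . → 9 faults.
Under LRU: F F F F F F F . . . . . . . . . . . F F F F → 11 faults.
A − B = 9 − 11 = -2.

-2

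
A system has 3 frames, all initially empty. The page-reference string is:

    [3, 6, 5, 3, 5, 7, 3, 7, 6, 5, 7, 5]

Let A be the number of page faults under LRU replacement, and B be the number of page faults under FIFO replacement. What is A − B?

Under LRU: F F F . . F . . F F . . → 6 faults.
Under FIFO: F F F . . F F . F F F . → 8 faults.
A − B = 6 − 8 = -2.

-2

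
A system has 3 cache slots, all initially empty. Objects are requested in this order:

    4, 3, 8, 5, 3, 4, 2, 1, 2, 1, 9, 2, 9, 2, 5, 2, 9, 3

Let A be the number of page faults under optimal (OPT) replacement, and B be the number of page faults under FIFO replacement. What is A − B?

-3

Under OPT: F F F F . . F F . . F . . . . . . F → 8 faults.
Under FIFO: F F F F . F F F . . F . . . F F . F → 11 faults.
A − B = 8 − 11 = -3.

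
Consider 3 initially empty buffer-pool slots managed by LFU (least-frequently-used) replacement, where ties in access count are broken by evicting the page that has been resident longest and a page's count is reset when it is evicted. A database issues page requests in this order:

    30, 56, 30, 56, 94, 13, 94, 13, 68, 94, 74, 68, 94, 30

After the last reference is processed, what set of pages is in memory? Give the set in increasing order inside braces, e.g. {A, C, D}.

30 -> fault, frames [30]
56 -> fault, frames [30, 56]
30 -> hit
56 -> hit
94 -> fault, frames [30, 56, 94]
13 -> fault, evict 94, frames [30, 56, 13]
94 -> fault, evict 13, frames [30, 56, 94]
13 -> fault, evict 94, frames [30, 56, 13]
68 -> fault, evict 13, frames [30, 56, 68]
94 -> fault, evict 68, frames [30, 56, 94]
74 -> fault, evict 94, frames [30, 56, 74]
68 -> fault, evict 74, frames [30, 56, 68]
94 -> fault, evict 68, frames [30, 56, 94]
30 -> hit

{30, 56, 94}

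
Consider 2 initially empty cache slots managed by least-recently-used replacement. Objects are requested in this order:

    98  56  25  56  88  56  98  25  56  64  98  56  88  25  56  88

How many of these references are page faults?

98 → fault, frames (98)
56 → fault, frames (98 56)
25 → fault, evict 98, frames (56 25)
56 → hit
88 → fault, evict 25, frames (56 88)
56 → hit
98 → fault, evict 88, frames (56 98)
25 → fault, evict 56, frames (98 25)
56 → fault, evict 98, frames (25 56)
64 → fault, evict 25, frames (56 64)
98 → fault, evict 56, frames (64 98)
56 → fault, evict 64, frames (98 56)
88 → fault, evict 98, frames (56 88)
25 → fault, evict 56, frames (88 25)
56 → fault, evict 88, frames (25 56)
88 → fault, evict 25, frames (56 88)
Page faults: 14.

14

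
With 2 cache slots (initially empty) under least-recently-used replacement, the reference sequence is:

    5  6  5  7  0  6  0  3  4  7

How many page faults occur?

8

5 -> fault, frames (5)
6 -> fault, frames (5 6)
5 -> hit
7 -> fault, evict 6, frames (5 7)
0 -> fault, evict 5, frames (7 0)
6 -> fault, evict 7, frames (0 6)
0 -> hit
3 -> fault, evict 6, frames (0 3)
4 -> fault, evict 0, frames (3 4)
7 -> fault, evict 3, frames (4 7)
Page faults: 8.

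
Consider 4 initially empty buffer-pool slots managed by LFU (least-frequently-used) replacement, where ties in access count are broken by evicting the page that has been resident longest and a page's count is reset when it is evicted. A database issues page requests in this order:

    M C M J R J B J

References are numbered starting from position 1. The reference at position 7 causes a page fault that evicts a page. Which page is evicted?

pos 1: M: fault, frames [M]
pos 2: C: fault, frames [M, C]
pos 3: M: hit
pos 4: J: fault, frames [M, C, J]
pos 5: R: fault, frames [M, C, J, R]
pos 6: J: hit
pos 7: B: fault, evict C, frames [M, J, R, B]
At position 7, page C is evicted.

C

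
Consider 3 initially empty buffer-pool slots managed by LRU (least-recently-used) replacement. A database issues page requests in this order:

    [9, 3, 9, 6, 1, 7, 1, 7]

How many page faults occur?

5

9: fault, frames {9}
3: fault, frames {9,3}
9: hit
6: fault, frames {3,9,6}
1: fault, evict 3, frames {9,6,1}
7: fault, evict 9, frames {6,1,7}
1: hit
7: hit
Page faults: 5.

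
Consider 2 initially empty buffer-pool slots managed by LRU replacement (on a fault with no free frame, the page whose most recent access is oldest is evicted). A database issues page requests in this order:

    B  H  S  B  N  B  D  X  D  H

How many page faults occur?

8

B: fault, frames (B)
H: fault, frames (B H)
S: fault, evict B, frames (H S)
B: fault, evict H, frames (S B)
N: fault, evict S, frames (B N)
B: hit
D: fault, evict N, frames (B D)
X: fault, evict B, frames (D X)
D: hit
H: fault, evict X, frames (D H)
Page faults: 8.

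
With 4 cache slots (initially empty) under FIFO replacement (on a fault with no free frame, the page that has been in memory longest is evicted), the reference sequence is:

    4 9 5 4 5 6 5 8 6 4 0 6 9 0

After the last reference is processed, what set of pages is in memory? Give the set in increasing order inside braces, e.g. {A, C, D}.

4 -> miss, frames [4]
9 -> miss, frames [4, 9]
5 -> miss, frames [4, 9, 5]
4 -> hit
5 -> hit
6 -> miss, frames [4, 9, 5, 6]
5 -> hit
8 -> miss, evict 4, frames [9, 5, 6, 8]
6 -> hit
4 -> miss, evict 9, frames [5, 6, 8, 4]
0 -> miss, evict 5, frames [6, 8, 4, 0]
6 -> hit
9 -> miss, evict 6, frames [8, 4, 0, 9]
0 -> hit

{0, 4, 8, 9}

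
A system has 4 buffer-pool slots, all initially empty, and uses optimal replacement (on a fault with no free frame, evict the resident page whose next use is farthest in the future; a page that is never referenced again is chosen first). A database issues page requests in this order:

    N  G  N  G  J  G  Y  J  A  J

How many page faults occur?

N -> fault, frames {N}
G -> fault, frames {N,G}
N -> hit
G -> hit
J -> fault, frames {N,G,J}
G -> hit
Y -> fault, frames {N,G,J,Y}
J -> hit
A -> fault, evict Y, frames {N,G,J,A}
J -> hit
Page faults: 5.

5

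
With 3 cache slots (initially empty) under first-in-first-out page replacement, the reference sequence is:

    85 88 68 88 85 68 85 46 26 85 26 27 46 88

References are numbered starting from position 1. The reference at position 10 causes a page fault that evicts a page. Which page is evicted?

68

pos 1: 85: fault, frames (85)
pos 2: 88: fault, frames (85 88)
pos 3: 68: fault, frames (85 88 68)
pos 4: 88: hit
pos 5: 85: hit
pos 6: 68: hit
pos 7: 85: hit
pos 8: 46: fault, evict 85, frames (88 68 46)
pos 9: 26: fault, evict 88, frames (68 46 26)
pos 10: 85: fault, evict 68, frames (46 26 85)
At position 10, page 68 is evicted.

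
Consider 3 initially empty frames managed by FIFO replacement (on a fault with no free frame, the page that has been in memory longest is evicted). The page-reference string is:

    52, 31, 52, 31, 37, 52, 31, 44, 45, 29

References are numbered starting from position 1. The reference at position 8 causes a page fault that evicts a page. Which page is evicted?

pos 1: 52 -> miss, frames (52)
pos 2: 31 -> miss, frames (52 31)
pos 3: 52 -> hit
pos 4: 31 -> hit
pos 5: 37 -> miss, frames (52 31 37)
pos 6: 52 -> hit
pos 7: 31 -> hit
pos 8: 44 -> miss, evict 52, frames (31 37 44)
At position 8, page 52 is evicted.

52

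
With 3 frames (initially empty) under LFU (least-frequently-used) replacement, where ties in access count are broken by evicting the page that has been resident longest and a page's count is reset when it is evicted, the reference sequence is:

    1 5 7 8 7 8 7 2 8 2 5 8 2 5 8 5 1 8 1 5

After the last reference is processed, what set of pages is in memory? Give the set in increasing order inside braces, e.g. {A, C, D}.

{5, 7, 8}

1: miss, frames {1}
5: miss, frames {1,5}
7: miss, frames {1,5,7}
8: miss, evict 1, frames {5,7,8}
7: hit
8: hit
7: hit
2: miss, evict 5, frames {7,8,2}
8: hit
2: hit
5: miss, evict 2, frames {7,8,5}
8: hit
2: miss, evict 5, frames {7,8,2}
5: miss, evict 2, frames {7,8,5}
8: hit
5: hit
1: miss, evict 5, frames {7,8,1}
8: hit
1: hit
5: miss, evict 1, frames {7,8,5}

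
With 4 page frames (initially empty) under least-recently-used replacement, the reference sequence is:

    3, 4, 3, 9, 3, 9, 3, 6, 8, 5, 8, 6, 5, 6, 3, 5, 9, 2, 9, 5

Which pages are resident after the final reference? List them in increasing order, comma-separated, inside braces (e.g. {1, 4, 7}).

{2, 3, 5, 9}

3 -> miss, frames (3)
4 -> miss, frames (3 4)
3 -> hit
9 -> miss, frames (4 3 9)
3 -> hit
9 -> hit
3 -> hit
6 -> miss, frames (4 9 3 6)
8 -> miss, evict 4, frames (9 3 6 8)
5 -> miss, evict 9, frames (3 6 8 5)
8 -> hit
6 -> hit
5 -> hit
6 -> hit
3 -> hit
5 -> hit
9 -> miss, evict 8, frames (6 3 5 9)
2 -> miss, evict 6, frames (3 5 9 2)
9 -> hit
5 -> hit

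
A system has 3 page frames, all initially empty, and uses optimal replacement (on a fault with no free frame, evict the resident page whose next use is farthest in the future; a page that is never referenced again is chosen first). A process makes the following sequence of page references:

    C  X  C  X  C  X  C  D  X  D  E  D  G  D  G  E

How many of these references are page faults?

5

C: miss, frames {C}
X: miss, frames {C,X}
C: hit
X: hit
C: hit
X: hit
C: hit
D: miss, frames {C,X,D}
X: hit
D: hit
E: miss, evict X, frames {C,D,E}
D: hit
G: miss, evict C, frames {D,E,G}
D: hit
G: hit
E: hit
Page faults: 5.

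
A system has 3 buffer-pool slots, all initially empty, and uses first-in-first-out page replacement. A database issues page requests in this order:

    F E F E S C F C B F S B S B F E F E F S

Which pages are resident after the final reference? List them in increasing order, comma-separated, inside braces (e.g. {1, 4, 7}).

{E, F, S}

F -> fault, frames [F]
E -> fault, frames [F, E]
F -> hit
E -> hit
S -> fault, frames [F, E, S]
C -> fault, evict F, frames [E, S, C]
F -> fault, evict E, frames [S, C, F]
C -> hit
B -> fault, evict S, frames [C, F, B]
F -> hit
S -> fault, evict C, frames [F, B, S]
B -> hit
S -> hit
B -> hit
F -> hit
E -> fault, evict F, frames [B, S, E]
F -> fault, evict B, frames [S, E, F]
E -> hit
F -> hit
S -> hit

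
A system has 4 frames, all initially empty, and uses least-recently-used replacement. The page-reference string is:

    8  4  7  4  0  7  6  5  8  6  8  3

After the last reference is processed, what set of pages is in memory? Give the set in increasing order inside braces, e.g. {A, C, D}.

{3, 5, 6, 8}

8: miss, frames (8)
4: miss, frames (8 4)
7: miss, frames (8 4 7)
4: hit
0: miss, frames (8 7 4 0)
7: hit
6: miss, evict 8, frames (4 0 7 6)
5: miss, evict 4, frames (0 7 6 5)
8: miss, evict 0, frames (7 6 5 8)
6: hit
8: hit
3: miss, evict 7, frames (5 6 8 3)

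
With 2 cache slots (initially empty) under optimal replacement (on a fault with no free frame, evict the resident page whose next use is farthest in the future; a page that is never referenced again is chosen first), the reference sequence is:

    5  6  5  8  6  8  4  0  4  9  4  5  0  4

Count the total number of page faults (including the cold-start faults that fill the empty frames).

8

5 → fault, frames {5}
6 → fault, frames {5,6}
5 → hit
8 → fault, evict 5, frames {6,8}
6 → hit
8 → hit
4 → fault, evict 8, frames {6,4}
0 → fault, evict 6, frames {4,0}
4 → hit
9 → fault, evict 0, frames {4,9}
4 → hit
5 → fault, evict 9, frames {4,5}
0 → fault, evict 5, frames {4,0}
4 → hit
Page faults: 8.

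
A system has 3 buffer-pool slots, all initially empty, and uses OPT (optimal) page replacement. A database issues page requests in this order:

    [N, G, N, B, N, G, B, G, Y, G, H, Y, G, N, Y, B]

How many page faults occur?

7

N -> miss, frames [N]
G -> miss, frames [N, G]
N -> hit
B -> miss, frames [N, G, B]
N -> hit
G -> hit
B -> hit
G -> hit
Y -> miss, evict B, frames [N, G, Y]
G -> hit
H -> miss, evict N, frames [G, Y, H]
Y -> hit
G -> hit
N -> miss, evict H, frames [G, Y, N]
Y -> hit
B -> miss, evict N, frames [G, Y, B]
Page faults: 7.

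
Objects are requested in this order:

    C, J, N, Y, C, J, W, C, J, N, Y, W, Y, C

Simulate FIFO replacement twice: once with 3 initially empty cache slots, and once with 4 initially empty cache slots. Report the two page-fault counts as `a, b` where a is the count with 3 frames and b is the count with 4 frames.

3 frames: F F F F F F F . . F F . . F → 10 faults.
4 frames: F F F F . . F F F F F F . F → 11 faults.
11 > 10: adding a frame increased faults — Belady's anomaly.

10, 11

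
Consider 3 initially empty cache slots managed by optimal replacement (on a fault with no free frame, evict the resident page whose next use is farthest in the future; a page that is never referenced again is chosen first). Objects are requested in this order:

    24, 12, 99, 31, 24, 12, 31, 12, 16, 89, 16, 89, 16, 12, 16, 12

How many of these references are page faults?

24 -> miss, frames [24]
12 -> miss, frames [24, 12]
99 -> miss, frames [24, 12, 99]
31 -> miss, evict 99, frames [24, 12, 31]
24 -> hit
12 -> hit
31 -> hit
12 -> hit
16 -> miss, evict 31, frames [24, 12, 16]
89 -> miss, evict 24, frames [12, 16, 89]
16 -> hit
89 -> hit
16 -> hit
12 -> hit
16 -> hit
12 -> hit
Page faults: 6.

6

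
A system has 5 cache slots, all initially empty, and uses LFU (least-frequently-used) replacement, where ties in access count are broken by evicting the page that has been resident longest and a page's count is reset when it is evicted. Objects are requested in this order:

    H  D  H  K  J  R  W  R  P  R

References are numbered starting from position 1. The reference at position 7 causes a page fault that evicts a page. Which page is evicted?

pos 1: H → fault, frames [H]
pos 2: D → fault, frames [H, D]
pos 3: H → hit
pos 4: K → fault, frames [H, D, K]
pos 5: J → fault, frames [H, D, K, J]
pos 6: R → fault, frames [H, D, K, J, R]
pos 7: W → fault, evict D, frames [H, K, J, R, W]
At position 7, page D is evicted.

D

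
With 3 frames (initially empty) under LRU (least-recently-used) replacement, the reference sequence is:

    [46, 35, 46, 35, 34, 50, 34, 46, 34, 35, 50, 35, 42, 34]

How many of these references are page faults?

46 -> miss, frames (46)
35 -> miss, frames (46 35)
46 -> hit
35 -> hit
34 -> miss, frames (46 35 34)
50 -> miss, evict 46, frames (35 34 50)
34 -> hit
46 -> miss, evict 35, frames (50 34 46)
34 -> hit
35 -> miss, evict 50, frames (46 34 35)
50 -> miss, evict 46, frames (34 35 50)
35 -> hit
42 -> miss, evict 34, frames (50 35 42)
34 -> miss, evict 50, frames (35 42 34)
Page faults: 9.

9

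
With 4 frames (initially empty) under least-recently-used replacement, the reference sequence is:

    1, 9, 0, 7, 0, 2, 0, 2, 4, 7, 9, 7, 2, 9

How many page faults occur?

7

1 → fault, frames [1]
9 → fault, frames [1, 9]
0 → fault, frames [1, 9, 0]
7 → fault, frames [1, 9, 0, 7]
0 → hit
2 → fault, evict 1, frames [9, 7, 0, 2]
0 → hit
2 → hit
4 → fault, evict 9, frames [7, 0, 2, 4]
7 → hit
9 → fault, evict 0, frames [2, 4, 7, 9]
7 → hit
2 → hit
9 → hit
Page faults: 7.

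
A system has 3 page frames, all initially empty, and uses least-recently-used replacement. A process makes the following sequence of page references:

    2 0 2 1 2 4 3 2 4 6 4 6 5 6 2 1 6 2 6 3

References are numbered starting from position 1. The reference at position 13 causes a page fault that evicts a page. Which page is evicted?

pos 1: 2 -> miss, frames {2}
pos 2: 0 -> miss, frames {2,0}
pos 3: 2 -> hit
pos 4: 1 -> miss, frames {0,2,1}
pos 5: 2 -> hit
pos 6: 4 -> miss, evict 0, frames {1,2,4}
pos 7: 3 -> miss, evict 1, frames {2,4,3}
pos 8: 2 -> hit
pos 9: 4 -> hit
pos 10: 6 -> miss, evict 3, frames {2,4,6}
pos 11: 4 -> hit
pos 12: 6 -> hit
pos 13: 5 -> miss, evict 2, frames {4,6,5}
At position 13, page 2 is evicted.

2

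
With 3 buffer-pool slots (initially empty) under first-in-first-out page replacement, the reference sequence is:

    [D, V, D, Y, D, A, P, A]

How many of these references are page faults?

5

D → fault, frames [D]
V → fault, frames [D, V]
D → hit
Y → fault, frames [D, V, Y]
D → hit
A → fault, evict D, frames [V, Y, A]
P → fault, evict V, frames [Y, A, P]
A → hit
Page faults: 5.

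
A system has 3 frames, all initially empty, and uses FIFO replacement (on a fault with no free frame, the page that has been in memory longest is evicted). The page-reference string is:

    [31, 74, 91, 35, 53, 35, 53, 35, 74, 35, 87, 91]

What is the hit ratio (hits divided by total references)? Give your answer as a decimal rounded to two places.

0.33

31 -> fault, frames [31]
74 -> fault, frames [31, 74]
91 -> fault, frames [31, 74, 91]
35 -> fault, evict 31, frames [74, 91, 35]
53 -> fault, evict 74, frames [91, 35, 53]
35 -> hit
53 -> hit
35 -> hit
74 -> fault, evict 91, frames [35, 53, 74]
35 -> hit
87 -> fault, evict 35, frames [53, 74, 87]
91 -> fault, evict 53, frames [74, 87, 91]
Hits: 4 of 12 references → 4/12 = 0.3333.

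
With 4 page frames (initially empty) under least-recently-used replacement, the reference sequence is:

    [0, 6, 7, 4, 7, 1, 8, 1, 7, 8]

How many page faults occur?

0: fault, frames (0)
6: fault, frames (0 6)
7: fault, frames (0 6 7)
4: fault, frames (0 6 7 4)
7: hit
1: fault, evict 0, frames (6 4 7 1)
8: fault, evict 6, frames (4 7 1 8)
1: hit
7: hit
8: hit
Page faults: 6.

6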